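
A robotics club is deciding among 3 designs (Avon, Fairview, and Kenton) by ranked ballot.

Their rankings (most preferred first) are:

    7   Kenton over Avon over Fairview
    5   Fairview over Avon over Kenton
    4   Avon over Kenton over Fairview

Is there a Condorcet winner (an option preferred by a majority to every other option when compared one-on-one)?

Head-to-head results (16 voters total):
Avon vs Fairview: Avon wins 11–5.
Avon vs Kenton: Avon wins 9–7.
Fairview vs Kenton: Kenton wins 11–5.
Avon beats each rival — Fairview (11–5), Kenton (9–7) — so Avon is the Condorcet winner.

Yes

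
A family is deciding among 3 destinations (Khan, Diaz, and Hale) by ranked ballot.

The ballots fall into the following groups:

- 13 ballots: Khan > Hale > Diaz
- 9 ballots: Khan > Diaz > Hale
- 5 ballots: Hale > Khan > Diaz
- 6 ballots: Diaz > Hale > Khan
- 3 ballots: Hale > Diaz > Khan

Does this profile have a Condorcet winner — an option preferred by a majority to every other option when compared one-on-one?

Head-to-head results (36 voters total):
Khan vs Diaz: Khan wins 27–9.
Khan vs Hale: Khan wins 22–14.
Diaz vs Hale: Hale wins 21–15.
Khan beats each rival — Diaz (27–9), Hale (22–14) — so Khan is the Condorcet winner.

Yes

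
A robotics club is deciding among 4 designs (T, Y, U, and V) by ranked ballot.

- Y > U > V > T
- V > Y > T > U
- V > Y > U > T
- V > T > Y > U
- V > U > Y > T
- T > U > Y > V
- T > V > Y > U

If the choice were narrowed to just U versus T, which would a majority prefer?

T

Ballots ranking U above T: 3.
Ballots ranking T above U: 4.
T wins the head-to-head, 4–3.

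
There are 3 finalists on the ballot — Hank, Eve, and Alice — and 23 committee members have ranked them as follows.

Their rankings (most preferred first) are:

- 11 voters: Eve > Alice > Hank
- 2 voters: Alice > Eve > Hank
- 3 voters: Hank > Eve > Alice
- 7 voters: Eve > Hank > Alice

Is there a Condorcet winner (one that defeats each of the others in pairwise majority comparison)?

Head-to-head results (23 voters total):
Hank vs Eve: Eve wins 20–3.
Hank vs Alice: Alice wins 13–10.
Eve vs Alice: Eve wins 21–2.
Eve beats each rival — Hank (20–3), Alice (21–2) — so Eve is the Condorcet winner.

Yes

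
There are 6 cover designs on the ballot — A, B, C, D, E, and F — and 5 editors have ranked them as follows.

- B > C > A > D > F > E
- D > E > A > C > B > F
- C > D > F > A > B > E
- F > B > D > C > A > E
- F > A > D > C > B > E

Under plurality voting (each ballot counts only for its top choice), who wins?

First-place vote totals:
  A: 0
  B: 1
  C: 1
  D: 1
  E: 0
  F: 2
F has the most first-place votes.

F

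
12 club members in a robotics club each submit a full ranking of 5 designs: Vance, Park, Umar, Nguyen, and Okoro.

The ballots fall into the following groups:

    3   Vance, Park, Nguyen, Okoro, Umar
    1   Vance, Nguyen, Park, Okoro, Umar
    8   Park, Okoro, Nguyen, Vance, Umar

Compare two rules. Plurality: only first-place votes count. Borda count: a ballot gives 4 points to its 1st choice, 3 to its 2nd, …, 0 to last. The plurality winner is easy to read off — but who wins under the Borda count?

Park

Plurality first-place counts: Vance 4, Park 8, Umar 0, Nguyen 0, Okoro 0 → Park.
Borda totals: Vance 24, Park 43, Umar 0, Nguyen 25, Okoro 28 → Park.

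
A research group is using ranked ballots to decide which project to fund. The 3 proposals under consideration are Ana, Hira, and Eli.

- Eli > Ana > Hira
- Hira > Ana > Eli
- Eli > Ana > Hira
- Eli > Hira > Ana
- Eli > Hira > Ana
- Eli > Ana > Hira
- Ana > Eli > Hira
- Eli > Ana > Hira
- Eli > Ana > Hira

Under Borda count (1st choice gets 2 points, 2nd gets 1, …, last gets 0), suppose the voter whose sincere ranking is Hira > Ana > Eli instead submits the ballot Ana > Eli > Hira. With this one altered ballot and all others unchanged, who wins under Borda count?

Borda totals with the altered ballot: Ana 9, Hira 2, Eli 16.
The winner is unchanged: still Eli.

Eli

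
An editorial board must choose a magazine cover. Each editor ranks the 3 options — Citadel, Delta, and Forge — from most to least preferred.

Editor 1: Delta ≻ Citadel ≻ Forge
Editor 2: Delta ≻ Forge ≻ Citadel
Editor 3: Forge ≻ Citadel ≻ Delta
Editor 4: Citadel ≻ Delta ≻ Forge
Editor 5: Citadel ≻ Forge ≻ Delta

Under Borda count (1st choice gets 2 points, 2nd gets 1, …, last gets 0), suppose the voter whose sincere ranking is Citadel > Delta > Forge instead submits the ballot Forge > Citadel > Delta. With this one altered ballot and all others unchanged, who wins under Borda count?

Forge

Borda totals with the altered ballot: Citadel 5, Delta 4, Forge 6.
The switch changes the winner from Citadel to Forge.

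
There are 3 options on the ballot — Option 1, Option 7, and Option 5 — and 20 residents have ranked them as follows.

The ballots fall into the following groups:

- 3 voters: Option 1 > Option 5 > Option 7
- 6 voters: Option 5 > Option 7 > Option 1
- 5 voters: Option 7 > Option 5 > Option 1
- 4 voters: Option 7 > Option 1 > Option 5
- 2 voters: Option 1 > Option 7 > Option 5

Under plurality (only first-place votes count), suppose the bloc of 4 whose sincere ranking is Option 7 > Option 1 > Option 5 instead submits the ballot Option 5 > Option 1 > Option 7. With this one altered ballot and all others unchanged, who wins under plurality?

Option 5

First-place totals with the altered ballot: Option 1 5, Option 7 5, Option 5 10.
The switch changes the winner from Option 7 to Option 5.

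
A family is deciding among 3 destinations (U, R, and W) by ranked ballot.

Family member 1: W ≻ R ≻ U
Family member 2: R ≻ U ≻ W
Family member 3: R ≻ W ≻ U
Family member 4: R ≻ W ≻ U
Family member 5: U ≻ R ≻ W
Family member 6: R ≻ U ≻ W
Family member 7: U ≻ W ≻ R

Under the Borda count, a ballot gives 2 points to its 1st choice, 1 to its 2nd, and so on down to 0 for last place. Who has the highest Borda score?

R

Borda scores:
  U: 0 + 1 + 0 + 0 + 2 + 1 + 2 = 6
  R: 1 + 2 + 2 + 2 + 1 + 2 + 0 = 10
  W: 2 + 0 + 1 + 1 + 0 + 0 + 1 = 5
R has the highest total.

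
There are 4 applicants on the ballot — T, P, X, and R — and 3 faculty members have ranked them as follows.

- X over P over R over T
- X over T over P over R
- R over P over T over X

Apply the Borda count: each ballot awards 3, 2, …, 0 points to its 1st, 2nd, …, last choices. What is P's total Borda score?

5

Borda scores:
  T: 0 + 2 + 1 = 3
  P: 2 + 1 + 2 = 5
  X: 3 + 3 + 0 = 6
  R: 1 + 0 + 3 = 4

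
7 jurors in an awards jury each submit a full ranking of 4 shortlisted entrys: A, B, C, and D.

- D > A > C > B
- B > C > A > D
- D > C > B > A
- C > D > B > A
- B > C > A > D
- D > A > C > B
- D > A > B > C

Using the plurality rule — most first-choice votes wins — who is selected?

First-place vote totals:
  A: 0
  B: 2
  C: 1
  D: 4
D has the most first-place votes.

D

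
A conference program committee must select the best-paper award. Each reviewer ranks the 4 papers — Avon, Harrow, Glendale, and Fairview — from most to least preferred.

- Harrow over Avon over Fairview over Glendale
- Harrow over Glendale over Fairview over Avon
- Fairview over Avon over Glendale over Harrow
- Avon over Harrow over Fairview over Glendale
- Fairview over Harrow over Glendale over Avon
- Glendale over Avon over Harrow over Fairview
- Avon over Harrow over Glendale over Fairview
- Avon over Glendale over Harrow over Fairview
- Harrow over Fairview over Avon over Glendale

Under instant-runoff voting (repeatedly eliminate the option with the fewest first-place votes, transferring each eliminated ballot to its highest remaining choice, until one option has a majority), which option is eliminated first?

Round 1: Avon 3, Harrow 3, Fairview 2, Glendale 1. Glendale has the fewest and is eliminated.
Round 2: Avon 4, Harrow 3, Fairview 2. Fairview has the fewest and is eliminated.
Round 3: Avon 5, Harrow 4. Avon has a majority.

Glendale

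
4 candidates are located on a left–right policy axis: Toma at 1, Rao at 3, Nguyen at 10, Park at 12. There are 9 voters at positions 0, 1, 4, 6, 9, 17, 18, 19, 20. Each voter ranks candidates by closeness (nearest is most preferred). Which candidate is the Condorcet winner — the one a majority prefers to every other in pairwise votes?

Nguyen

With single-peaked preferences on a line, the Condorcet winner is the candidate closest to the median voter.
The median voter (position 9) is closest to Nguyen at 10.
Check: Nguyen vs Park — voters closer to Nguyen: 5 of 9.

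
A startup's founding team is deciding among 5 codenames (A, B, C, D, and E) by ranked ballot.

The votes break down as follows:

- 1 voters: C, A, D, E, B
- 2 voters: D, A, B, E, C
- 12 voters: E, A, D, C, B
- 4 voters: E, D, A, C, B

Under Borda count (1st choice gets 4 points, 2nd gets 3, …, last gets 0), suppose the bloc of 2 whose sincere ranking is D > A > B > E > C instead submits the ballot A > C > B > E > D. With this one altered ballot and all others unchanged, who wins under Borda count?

Borda totals with the altered ballot: A 55, B 4, C 26, D 38, E 67.
The winner is unchanged: still E.

E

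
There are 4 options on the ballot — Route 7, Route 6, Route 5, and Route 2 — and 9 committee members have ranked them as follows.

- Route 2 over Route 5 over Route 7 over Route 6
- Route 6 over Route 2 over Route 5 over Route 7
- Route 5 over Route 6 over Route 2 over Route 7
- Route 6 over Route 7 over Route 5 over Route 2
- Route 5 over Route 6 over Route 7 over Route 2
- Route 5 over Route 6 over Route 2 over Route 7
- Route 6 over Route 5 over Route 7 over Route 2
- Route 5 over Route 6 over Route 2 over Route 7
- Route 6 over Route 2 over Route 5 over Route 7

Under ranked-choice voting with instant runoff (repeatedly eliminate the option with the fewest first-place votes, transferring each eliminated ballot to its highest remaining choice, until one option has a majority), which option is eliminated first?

Round 1: Route 6 4, Route 5 4, Route 2 1, Route 7 0. Route 7 has the fewest and is eliminated.
Round 2: Route 6 4, Route 5 4, Route 2 1. Route 2 has the fewest and is eliminated.
Round 3: Route 5 5, Route 6 4. Route 5 has a majority.

Route 7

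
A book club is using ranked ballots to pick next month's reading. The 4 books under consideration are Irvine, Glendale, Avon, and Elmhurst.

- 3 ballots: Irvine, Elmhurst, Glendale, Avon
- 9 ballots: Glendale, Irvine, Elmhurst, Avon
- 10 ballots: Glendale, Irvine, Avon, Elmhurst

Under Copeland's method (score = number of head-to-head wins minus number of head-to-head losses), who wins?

Pairwise results:
  Irvine vs Glendale: Glendale wins 19–3.
  Irvine vs Avon: Irvine wins 22–0.
  Irvine vs Elmhurst: Irvine wins 22–0.
  Glendale vs Avon: Glendale wins 22–0.
  Glendale vs Elmhurst: Glendale wins 19–3.
  Avon vs Elmhurst: Elmhurst wins 12–10.
Copeland scores (wins − losses):
  Irvine: 2 − 1 = 1
  Glendale: 3 − 0 = 3
  Avon: 0 − 3 = -3
  Elmhurst: 1 − 2 = -1
Glendale has the best Copeland score.

Glendale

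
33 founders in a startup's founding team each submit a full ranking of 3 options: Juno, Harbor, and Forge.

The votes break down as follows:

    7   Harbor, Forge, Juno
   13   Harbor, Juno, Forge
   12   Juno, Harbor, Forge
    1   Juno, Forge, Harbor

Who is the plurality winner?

Harbor

First-place vote totals:
  Juno: 13
  Harbor: 20
  Forge: 0
Harbor has the most first-place votes.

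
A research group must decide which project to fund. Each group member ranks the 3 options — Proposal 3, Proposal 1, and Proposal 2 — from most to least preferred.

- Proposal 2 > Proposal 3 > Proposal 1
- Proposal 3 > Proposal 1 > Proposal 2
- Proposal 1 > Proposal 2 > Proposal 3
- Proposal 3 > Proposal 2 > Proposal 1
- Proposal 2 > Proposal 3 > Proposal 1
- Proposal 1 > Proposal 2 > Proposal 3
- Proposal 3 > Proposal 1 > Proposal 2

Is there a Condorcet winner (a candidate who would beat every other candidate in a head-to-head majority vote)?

Head-to-head results (7 voters total):
Proposal 3 vs Proposal 1: Proposal 3 wins 5–2.
Proposal 3 vs Proposal 2: Proposal 2 wins 4–3.
Proposal 1 vs Proposal 2: Proposal 1 wins 4–3.
No candidate beats all others: Proposal 3 beats Proposal 1 beats Proposal 2 beats Proposal 3, a majority cycle.

No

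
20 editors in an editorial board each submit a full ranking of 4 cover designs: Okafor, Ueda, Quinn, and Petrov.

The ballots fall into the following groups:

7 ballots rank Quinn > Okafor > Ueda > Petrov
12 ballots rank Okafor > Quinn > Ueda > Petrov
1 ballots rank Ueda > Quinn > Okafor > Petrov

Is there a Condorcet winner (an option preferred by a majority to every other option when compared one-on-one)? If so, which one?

Okafor

Head-to-head results (20 voters total):
Okafor vs Ueda: Okafor wins 19–1.
Okafor vs Quinn: Okafor wins 12–8.
Okafor vs Petrov: Okafor wins 20–0.
Ueda vs Quinn: Quinn wins 19–1.
Ueda vs Petrov: Ueda wins 20–0.
Quinn vs Petrov: Quinn wins 20–0.
Okafor beats each rival — Ueda (19–1), Quinn (12–8), Petrov (20–0) — so Okafor is the Condorcet winner.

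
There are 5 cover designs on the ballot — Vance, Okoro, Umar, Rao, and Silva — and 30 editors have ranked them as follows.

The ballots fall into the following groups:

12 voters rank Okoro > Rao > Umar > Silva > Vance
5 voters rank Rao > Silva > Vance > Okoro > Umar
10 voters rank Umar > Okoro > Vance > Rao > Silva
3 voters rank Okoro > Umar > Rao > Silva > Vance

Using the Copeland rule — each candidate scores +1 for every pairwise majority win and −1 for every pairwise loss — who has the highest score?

Okoro

Pairwise results:
  Vance vs Okoro: Okoro wins 25–5.
  Vance vs Umar: Umar wins 25–5.
  Vance vs Rao: Rao wins 20–10.
  Vance vs Silva: Silva wins 20–10.
  Okoro vs Umar: Okoro wins 20–10.
  Okoro vs Rao: Okoro wins 25–5.
  Okoro vs Silva: Okoro wins 25–5.
  Umar vs Rao: Rao wins 17–13.
  Umar vs Silva: Umar wins 25–5.
  Rao vs Silva: Rao wins 30–0.
Copeland scores (wins − losses):
  Vance: 0 − 4 = -4
  Okoro: 4 − 0 = 4
  Umar: 2 − 2 = 0
  Rao: 3 − 1 = 2
  Silva: 1 − 3 = -2
Okoro has the best Copeland score.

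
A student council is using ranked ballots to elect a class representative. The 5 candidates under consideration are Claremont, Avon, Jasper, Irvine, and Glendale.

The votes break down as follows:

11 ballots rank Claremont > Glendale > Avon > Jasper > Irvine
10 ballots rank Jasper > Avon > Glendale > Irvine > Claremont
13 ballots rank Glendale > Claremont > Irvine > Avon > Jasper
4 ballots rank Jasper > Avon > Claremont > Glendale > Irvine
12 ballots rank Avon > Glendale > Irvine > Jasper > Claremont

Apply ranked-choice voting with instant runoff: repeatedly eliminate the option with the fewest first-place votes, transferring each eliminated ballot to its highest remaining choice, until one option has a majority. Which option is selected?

Round 1: Jasper 14, Glendale 13, Avon 12, Claremont 11, Irvine 0. Irvine has the fewest and is eliminated.
Round 2: Jasper 14, Glendale 13, Avon 12, Claremont 11. Claremont has the fewest and is eliminated.
Round 3: Glendale 24, Jasper 14, Avon 12. Avon has the fewest and is eliminated.
Round 4: Glendale 36, Jasper 14. Glendale has a majority.

Glendale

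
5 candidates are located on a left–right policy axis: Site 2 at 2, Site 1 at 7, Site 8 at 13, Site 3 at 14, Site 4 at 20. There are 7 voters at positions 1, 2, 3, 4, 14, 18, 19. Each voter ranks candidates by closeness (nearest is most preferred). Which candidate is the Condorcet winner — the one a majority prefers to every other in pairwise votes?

With single-peaked preferences on a line, the Condorcet winner is the candidate closest to the median voter.
The median voter (position 4) is closest to Site 2 at 2.
Check: Site 2 vs Site 8 — voters closer to Site 2: 4 of 7.

Site 2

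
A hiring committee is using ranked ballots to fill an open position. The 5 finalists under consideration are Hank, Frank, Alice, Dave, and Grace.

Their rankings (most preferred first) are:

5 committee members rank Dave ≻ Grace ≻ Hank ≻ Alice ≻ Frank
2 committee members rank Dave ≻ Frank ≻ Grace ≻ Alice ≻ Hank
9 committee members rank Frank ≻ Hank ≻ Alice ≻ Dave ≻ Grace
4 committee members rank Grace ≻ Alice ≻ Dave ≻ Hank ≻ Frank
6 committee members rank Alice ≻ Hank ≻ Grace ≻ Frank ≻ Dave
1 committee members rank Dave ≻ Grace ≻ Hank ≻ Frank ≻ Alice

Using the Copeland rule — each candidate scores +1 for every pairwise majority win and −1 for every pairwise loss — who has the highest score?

Hank

Pairwise results:
  Hank vs Frank: Hank wins 16–11.
  Hank vs Alice: Hank wins 15–12.
  Hank vs Dave: Hank wins 15–12.
  Hank vs Grace: Hank wins 15–12.
  Frank vs Alice: Alice wins 15–12.
  Frank vs Dave: Frank wins 15–12.
  Frank vs Grace: Grace wins 16–11.
  Alice vs Dave: Alice wins 19–8.
  Alice vs Grace: Alice wins 15–12.
  Dave vs Grace: Dave wins 17–10.
Copeland scores (wins − losses):
  Hank: 4 − 0 = 4
  Frank: 1 − 3 = -2
  Alice: 3 − 1 = 2
  Dave: 1 − 3 = -2
  Grace: 1 − 3 = -2
Hank has the best Copeland score.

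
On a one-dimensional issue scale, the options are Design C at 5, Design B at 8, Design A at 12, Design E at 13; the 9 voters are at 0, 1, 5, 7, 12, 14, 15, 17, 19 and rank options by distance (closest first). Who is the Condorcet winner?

With single-peaked preferences on a line, the Condorcet winner is the candidate closest to the median voter.
The median voter (position 12) is closest to Design A at 12.
Check: Design A vs Design C — voters closer to Design A: 5 of 9.

Design A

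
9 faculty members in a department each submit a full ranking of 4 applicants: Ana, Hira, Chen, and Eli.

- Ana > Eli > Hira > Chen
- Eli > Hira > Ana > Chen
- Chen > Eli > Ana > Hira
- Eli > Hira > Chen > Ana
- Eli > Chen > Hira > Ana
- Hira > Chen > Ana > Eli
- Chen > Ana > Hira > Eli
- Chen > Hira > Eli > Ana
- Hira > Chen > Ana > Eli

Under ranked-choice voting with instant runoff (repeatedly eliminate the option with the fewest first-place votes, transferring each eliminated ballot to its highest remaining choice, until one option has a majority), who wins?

Chen

Round 1: Chen 3, Eli 3, Hira 2, Ana 1. Ana has the fewest and is eliminated.
Round 2: Eli 4, Chen 3, Hira 2. Hira has the fewest and is eliminated.
Round 3: Chen 5, Eli 4. Chen has a majority.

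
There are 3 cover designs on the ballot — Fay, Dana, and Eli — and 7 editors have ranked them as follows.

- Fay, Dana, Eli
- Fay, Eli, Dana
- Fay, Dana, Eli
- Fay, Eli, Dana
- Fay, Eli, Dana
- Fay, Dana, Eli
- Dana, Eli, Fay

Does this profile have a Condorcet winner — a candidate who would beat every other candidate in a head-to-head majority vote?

Yes

Head-to-head results (7 voters total):
Fay vs Dana: Fay wins 6–1.
Fay vs Eli: Fay wins 6–1.
Dana vs Eli: Dana wins 4–3.
Fay beats each rival — Dana (6–1), Eli (6–1) — so Fay is the Condorcet winner.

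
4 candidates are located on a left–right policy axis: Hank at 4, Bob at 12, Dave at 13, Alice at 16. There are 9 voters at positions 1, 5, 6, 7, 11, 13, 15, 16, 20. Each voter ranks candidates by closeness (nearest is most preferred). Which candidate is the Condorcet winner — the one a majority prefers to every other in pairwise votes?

Bob

With single-peaked preferences on a line, the Condorcet winner is the candidate closest to the median voter.
The median voter (position 11) is closest to Bob at 12.
Check: Bob vs Alice — voters closer to Bob: 6 of 9.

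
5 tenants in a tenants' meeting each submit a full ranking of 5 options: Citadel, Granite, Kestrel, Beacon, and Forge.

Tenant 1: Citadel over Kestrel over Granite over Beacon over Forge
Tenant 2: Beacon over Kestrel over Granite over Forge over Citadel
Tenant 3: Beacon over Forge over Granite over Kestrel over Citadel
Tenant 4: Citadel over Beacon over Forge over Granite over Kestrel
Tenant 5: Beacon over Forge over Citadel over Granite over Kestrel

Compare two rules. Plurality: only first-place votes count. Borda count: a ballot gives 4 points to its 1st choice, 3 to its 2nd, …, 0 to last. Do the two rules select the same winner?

Plurality first-place counts: Citadel 2, Granite 0, Kestrel 0, Beacon 3, Forge 0 → Beacon.
Borda totals: Citadel 10, Granite 8, Kestrel 7, Beacon 16, Forge 9 → Beacon.
The two rules agree on Beacon.

Yes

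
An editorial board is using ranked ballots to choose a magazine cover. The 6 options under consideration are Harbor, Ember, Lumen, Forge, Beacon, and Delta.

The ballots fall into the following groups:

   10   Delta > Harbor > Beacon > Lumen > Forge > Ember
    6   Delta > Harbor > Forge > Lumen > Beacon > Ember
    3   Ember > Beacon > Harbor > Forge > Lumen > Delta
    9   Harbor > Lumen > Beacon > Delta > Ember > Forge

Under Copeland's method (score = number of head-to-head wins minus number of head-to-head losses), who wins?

Delta

Pairwise results:
  Harbor vs Ember: Harbor wins 25–3.
  Harbor vs Lumen: Harbor wins 28–0.
  Harbor vs Forge: Harbor wins 28–0.
  Harbor vs Beacon: Harbor wins 25–3.
  Harbor vs Delta: Delta wins 16–12.
  Ember vs Lumen: Lumen wins 25–3.
  Ember vs Forge: Forge wins 16–12.
  Ember vs Beacon: Beacon wins 25–3.
  Ember vs Delta: Delta wins 25–3.
  Lumen vs Forge: Lumen wins 19–9.
  Lumen vs Beacon: Lumen wins 15–13.
  Lumen vs Delta: Delta wins 16–12.
  Forge vs Beacon: Beacon wins 22–6.
  Forge vs Delta: Delta wins 25–3.
  Beacon vs Delta: Delta wins 16–12.
Copeland scores (wins − losses):
  Harbor: 4 − 1 = 3
  Ember: 0 − 5 = -5
  Lumen: 3 − 2 = 1
  Forge: 1 − 4 = -3
  Beacon: 2 − 3 = -1
  Delta: 5 − 0 = 5
Delta has the best Copeland score.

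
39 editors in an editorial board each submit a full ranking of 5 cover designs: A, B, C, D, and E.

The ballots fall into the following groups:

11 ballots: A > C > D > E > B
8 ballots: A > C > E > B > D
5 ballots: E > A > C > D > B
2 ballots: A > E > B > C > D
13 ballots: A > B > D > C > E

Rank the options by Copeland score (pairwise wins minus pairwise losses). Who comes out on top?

Pairwise results:
  A vs B: A wins 39–0.
  A vs C: A wins 39–0.
  A vs D: A wins 39–0.
  A vs E: A wins 34–5.
  B vs C: C wins 24–15.
  B vs D: B wins 23–16.
  B vs E: E wins 26–13.
  C vs D: C wins 26–13.
  C vs E: C wins 32–7.
  D vs E: D wins 24–15.
Copeland scores (wins − losses):
  A: 4 − 0 = 4
  B: 1 − 3 = -2
  C: 3 − 1 = 2
  D: 1 − 3 = -2
  E: 1 − 3 = -2
A has the best Copeland score.

A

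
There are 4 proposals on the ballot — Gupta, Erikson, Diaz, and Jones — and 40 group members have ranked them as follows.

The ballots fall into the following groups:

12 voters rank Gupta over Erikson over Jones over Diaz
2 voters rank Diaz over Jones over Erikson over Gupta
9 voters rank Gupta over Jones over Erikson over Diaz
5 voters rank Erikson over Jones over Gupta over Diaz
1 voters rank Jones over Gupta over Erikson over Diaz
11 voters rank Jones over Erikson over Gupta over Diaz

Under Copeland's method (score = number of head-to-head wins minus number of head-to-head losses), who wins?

Pairwise results:
  Gupta vs Erikson: Gupta wins 22–18.
  Gupta vs Diaz: Gupta wins 38–2.
  Gupta vs Jones: Gupta wins 21–19.
  Erikson vs Diaz: Erikson wins 38–2.
  Erikson vs Jones: Jones wins 23–17.
  Diaz vs Jones: Jones wins 38–2.
Copeland scores (wins − losses):
  Gupta: 3 − 0 = 3
  Erikson: 1 − 2 = -1
  Diaz: 0 − 3 = -3
  Jones: 2 − 1 = 1
Gupta has the best Copeland score.

Gupta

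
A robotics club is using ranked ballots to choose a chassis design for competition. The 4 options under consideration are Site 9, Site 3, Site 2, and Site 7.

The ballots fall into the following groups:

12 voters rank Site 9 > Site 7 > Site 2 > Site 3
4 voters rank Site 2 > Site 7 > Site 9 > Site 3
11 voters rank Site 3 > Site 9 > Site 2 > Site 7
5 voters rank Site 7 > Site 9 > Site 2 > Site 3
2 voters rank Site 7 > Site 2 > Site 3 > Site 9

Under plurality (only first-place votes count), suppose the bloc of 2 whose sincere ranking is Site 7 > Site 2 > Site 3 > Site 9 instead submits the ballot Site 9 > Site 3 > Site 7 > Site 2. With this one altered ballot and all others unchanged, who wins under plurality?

First-place totals with the altered ballot: Site 9 14, Site 3 11, Site 2 4, Site 7 5.
The winner is unchanged: still Site 9.

Site 9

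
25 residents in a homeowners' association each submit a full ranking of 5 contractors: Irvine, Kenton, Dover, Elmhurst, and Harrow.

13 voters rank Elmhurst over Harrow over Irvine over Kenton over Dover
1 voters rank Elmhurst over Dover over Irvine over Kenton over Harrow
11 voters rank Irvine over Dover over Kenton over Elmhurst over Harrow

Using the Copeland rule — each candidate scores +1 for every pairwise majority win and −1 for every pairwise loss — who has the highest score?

Elmhurst

Pairwise results:
  Irvine vs Kenton: Irvine wins 25–0.
  Irvine vs Dover: Irvine wins 24–1.
  Irvine vs Elmhurst: Elmhurst wins 14–11.
  Irvine vs Harrow: Harrow wins 13–12.
  Kenton vs Dover: Kenton wins 13–12.
  Kenton vs Elmhurst: Elmhurst wins 14–11.
  Kenton vs Harrow: Harrow wins 13–12.
  Dover vs Elmhurst: Elmhurst wins 14–11.
  Dover vs Harrow: Harrow wins 13–12.
  Elmhurst vs Harrow: Elmhurst wins 25–0.
Copeland scores (wins − losses):
  Irvine: 2 − 2 = 0
  Kenton: 1 − 3 = -2
  Dover: 0 − 4 = -4
  Elmhurst: 4 − 0 = 4
  Harrow: 3 − 1 = 2
Elmhurst has the best Copeland score.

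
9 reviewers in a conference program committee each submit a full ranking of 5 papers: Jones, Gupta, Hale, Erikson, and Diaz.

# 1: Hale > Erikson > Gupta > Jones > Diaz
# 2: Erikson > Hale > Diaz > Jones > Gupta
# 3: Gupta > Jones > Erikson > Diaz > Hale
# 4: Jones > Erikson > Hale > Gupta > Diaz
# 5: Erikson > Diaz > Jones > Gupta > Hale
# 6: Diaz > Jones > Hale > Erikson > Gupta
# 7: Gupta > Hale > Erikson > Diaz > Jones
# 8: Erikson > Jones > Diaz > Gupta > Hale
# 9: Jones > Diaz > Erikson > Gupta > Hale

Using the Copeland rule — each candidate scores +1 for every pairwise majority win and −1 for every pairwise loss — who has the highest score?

Pairwise results:
  Jones vs Gupta: Jones wins 6–3.
  Jones vs Hale: Jones wins 6–3.
  Jones vs Erikson: Erikson wins 5–4.
  Jones vs Diaz: Jones wins 5–4.
  Gupta vs Hale: Gupta wins 5–4.
  Gupta vs Erikson: Erikson wins 7–2.
  Gupta vs Diaz: Diaz wins 5–4.
  Hale vs Erikson: Erikson wins 6–3.
  Hale vs Diaz: Diaz wins 5–4.
  Erikson vs Diaz: Erikson wins 7–2.
Copeland scores (wins − losses):
  Jones: 3 − 1 = 2
  Gupta: 1 − 3 = -2
  Hale: 0 − 4 = -4
  Erikson: 4 − 0 = 4
  Diaz: 2 − 2 = 0
Erikson has the best Copeland score.

Erikson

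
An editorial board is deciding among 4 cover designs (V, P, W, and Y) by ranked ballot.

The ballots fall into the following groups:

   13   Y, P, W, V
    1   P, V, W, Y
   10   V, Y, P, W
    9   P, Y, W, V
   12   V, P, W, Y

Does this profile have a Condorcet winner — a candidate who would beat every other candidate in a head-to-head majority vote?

Head-to-head results (45 voters total):
V vs P: P wins 23–22.
V vs W: V wins 23–22.
V vs Y: V wins 23–22.
P vs W: P wins 45–0.
P vs Y: Y wins 23–22.
W vs Y: Y wins 32–13.
No candidate beats all others: V beats Y beats P beats V, a majority cycle.

No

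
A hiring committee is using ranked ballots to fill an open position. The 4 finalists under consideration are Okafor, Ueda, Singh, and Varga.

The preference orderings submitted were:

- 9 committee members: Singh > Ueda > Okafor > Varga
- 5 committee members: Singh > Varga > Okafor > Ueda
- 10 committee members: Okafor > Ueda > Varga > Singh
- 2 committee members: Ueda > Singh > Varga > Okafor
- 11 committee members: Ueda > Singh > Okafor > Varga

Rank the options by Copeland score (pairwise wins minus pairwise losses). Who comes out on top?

Ueda

Pairwise results:
  Okafor vs Ueda: Ueda wins 22–15.
  Okafor vs Singh: Singh wins 27–10.
  Okafor vs Varga: Okafor wins 30–7.
  Ueda vs Singh: Ueda wins 23–14.
  Ueda vs Varga: Ueda wins 32–5.
  Singh vs Varga: Singh wins 27–10.
Copeland scores (wins − losses):
  Okafor: 1 − 2 = -1
  Ueda: 3 − 0 = 3
  Singh: 2 − 1 = 1
  Varga: 0 − 3 = -3
Ueda has the best Copeland score.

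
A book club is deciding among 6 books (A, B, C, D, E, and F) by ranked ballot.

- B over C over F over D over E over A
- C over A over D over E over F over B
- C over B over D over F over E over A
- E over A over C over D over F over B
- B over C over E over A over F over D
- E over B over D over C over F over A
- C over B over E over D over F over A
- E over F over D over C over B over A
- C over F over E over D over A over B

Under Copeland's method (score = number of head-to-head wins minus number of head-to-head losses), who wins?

Pairwise results:
  A vs B: B wins 6–3.
  A vs C: C wins 8–1.
  A vs D: D wins 6–3.
  A vs E: E wins 8–1.
  A vs F: F wins 6–3.
  B vs C: C wins 6–3.
  B vs D: B wins 5–4.
  B vs E: E wins 5–4.
  B vs F: B wins 5–4.
  C vs D: C wins 7–2.
  C vs E: C wins 6–3.
  C vs F: C wins 8–1.
  D vs E: E wins 6–3.
  D vs F: D wins 5–4.
  E vs F: E wins 6–3.
Copeland scores (wins − losses):
  A: 0 − 5 = -5
  B: 3 − 2 = 1
  C: 5 − 0 = 5
  D: 2 − 3 = -1
  E: 4 − 1 = 3
  F: 1 − 4 = -3
C has the best Copeland score.

C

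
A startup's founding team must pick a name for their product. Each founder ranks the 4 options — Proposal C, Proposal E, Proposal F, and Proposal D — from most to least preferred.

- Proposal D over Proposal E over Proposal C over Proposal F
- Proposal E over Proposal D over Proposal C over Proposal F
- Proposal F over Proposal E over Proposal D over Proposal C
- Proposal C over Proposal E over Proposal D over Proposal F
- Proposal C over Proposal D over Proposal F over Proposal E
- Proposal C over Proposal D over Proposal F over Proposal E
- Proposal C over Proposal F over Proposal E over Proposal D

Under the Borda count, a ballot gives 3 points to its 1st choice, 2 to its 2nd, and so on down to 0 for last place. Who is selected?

Borda scores:
  Proposal C: 1 + 1 + 0 + 3 + 3 + 3 + 3 = 14
  Proposal E: 2 + 3 + 2 + 2 + 0 + 0 + 1 = 10
  Proposal F: 0 + 0 + 3 + 0 + 1 + 1 + 2 = 7
  Proposal D: 3 + 2 + 1 + 1 + 2 + 2 + 0 = 11
Proposal C has the highest total.

Proposal C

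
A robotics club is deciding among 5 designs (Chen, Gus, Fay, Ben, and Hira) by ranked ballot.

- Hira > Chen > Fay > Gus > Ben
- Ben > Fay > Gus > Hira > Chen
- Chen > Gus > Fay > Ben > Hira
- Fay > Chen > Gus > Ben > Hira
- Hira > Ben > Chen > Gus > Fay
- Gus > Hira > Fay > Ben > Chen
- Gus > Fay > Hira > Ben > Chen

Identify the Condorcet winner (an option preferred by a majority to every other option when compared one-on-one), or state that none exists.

There is no Condorcet winner

Head-to-head results (7 voters total):
Chen vs Gus: Chen wins 4–3.
Chen vs Fay: Fay wins 4–3.
Chen vs Ben: Ben wins 4–3.
Chen vs Hira: Hira wins 5–2.
Gus vs Fay: Gus wins 4–3.
Gus vs Ben: Gus wins 5–2.
Gus vs Hira: Gus wins 5–2.
Fay vs Ben: Fay wins 5–2.
Fay vs Hira: Fay wins 4–3.
Ben vs Hira: Hira wins 4–3.
No candidate beats all others: Chen beats Gus beats Fay beats Chen, a majority cycle.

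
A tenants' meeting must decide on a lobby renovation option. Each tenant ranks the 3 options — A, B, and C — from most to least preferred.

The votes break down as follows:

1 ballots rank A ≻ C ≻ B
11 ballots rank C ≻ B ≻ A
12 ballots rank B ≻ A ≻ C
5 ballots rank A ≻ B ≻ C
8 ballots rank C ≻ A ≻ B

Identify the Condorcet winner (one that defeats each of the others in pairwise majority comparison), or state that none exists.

C

Head-to-head results (37 voters total):
A vs B: B wins 23–14.
A vs C: C wins 19–18.
B vs C: C wins 20–17.
C beats each rival — A (19–18), B (20–17) — so C is the Condorcet winner.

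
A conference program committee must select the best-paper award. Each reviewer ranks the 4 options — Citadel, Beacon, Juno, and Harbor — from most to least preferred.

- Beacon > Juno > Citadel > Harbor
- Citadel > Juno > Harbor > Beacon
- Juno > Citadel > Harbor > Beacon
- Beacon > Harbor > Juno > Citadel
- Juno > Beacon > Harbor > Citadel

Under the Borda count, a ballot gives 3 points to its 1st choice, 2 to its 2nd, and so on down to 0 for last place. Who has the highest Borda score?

Juno

Borda scores:
  Citadel: 1 + 3 + 2 + 0 + 0 = 6
  Beacon: 3 + 0 + 0 + 3 + 2 = 8
  Juno: 2 + 2 + 3 + 1 + 3 = 11
  Harbor: 0 + 1 + 1 + 2 + 1 = 5
Juno has the highest total.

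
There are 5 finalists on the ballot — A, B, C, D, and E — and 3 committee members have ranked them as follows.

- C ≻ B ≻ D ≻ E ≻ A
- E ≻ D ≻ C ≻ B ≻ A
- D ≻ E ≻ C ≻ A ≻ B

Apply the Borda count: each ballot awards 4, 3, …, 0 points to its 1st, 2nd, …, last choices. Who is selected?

D

Borda scores:
  A: 0 + 0 + 1 = 1
  B: 3 + 1 + 0 = 4
  C: 4 + 2 + 2 = 8
  D: 2 + 3 + 4 = 9
  E: 1 + 4 + 3 = 8
D has the highest total.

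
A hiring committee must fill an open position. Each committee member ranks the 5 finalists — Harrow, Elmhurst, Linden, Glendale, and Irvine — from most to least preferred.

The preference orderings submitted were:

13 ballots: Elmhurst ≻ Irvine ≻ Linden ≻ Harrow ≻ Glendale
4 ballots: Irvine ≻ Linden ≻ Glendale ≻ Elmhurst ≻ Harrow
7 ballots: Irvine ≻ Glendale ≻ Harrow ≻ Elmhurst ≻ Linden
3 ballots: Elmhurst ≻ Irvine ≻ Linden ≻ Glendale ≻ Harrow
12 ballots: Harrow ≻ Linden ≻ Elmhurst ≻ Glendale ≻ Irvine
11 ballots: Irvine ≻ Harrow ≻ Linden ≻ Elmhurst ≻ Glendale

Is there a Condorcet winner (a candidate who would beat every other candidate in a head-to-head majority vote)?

No

Head-to-head results (50 voters total):
Harrow vs Elmhurst: Harrow wins 30–20.
Harrow vs Linden: Harrow wins 30–20.
Harrow vs Glendale: Harrow wins 36–14.
Harrow vs Irvine: Irvine wins 38–12.
Elmhurst vs Linden: Linden wins 27–23.
Elmhurst vs Glendale: Elmhurst wins 39–11.
Elmhurst vs Irvine: Elmhurst wins 28–22.
Linden vs Glendale: Linden wins 43–7.
Linden vs Irvine: Irvine wins 38–12.
Glendale vs Irvine: Irvine wins 38–12.
No candidate beats all others: Harrow beats Elmhurst beats Irvine beats Harrow, a majority cycle.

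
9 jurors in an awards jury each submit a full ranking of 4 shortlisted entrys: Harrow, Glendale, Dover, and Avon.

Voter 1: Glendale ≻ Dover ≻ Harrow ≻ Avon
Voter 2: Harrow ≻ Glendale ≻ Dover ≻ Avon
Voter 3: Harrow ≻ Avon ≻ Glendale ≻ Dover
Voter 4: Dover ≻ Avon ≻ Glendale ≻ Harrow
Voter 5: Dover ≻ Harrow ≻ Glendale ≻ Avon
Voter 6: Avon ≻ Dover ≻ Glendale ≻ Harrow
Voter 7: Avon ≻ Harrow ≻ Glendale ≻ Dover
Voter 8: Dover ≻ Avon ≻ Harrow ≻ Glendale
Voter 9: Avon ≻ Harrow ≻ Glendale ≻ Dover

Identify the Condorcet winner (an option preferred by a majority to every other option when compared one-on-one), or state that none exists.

Head-to-head results (9 voters total):
Harrow vs Glendale: Harrow wins 6–3.
Harrow vs Dover: Dover wins 5–4.
Harrow vs Avon: Avon wins 5–4.
Glendale vs Dover: Glendale wins 5–4.
Glendale vs Avon: Avon wins 6–3.
Dover vs Avon: Dover wins 5–4.
No candidate beats all others: Harrow beats Glendale beats Dover beats Harrow, a majority cycle.

No Condorcet winner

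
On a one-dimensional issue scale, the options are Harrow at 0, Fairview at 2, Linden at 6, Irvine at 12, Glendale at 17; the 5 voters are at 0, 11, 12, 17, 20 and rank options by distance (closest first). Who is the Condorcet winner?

Irvine

With single-peaked preferences on a line, the Condorcet winner is the candidate closest to the median voter.
The median voter (position 12) is closest to Irvine at 12.
Check: Irvine vs Glendale — voters closer to Irvine: 3 of 5.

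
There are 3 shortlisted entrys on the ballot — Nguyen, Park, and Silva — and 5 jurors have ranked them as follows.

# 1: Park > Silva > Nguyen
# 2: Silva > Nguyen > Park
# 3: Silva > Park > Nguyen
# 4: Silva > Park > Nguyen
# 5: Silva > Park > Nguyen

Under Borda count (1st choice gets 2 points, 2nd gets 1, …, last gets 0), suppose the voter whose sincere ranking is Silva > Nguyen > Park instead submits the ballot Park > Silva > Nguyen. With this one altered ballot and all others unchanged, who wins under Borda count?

Silva

Borda totals with the altered ballot: Nguyen 0, Park 7, Silva 8.
The winner is unchanged: still Silva.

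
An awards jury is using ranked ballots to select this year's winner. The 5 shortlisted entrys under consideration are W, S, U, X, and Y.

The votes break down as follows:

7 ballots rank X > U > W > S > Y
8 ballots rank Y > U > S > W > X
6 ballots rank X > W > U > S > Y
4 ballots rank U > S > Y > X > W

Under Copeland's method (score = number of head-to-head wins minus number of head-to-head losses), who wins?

X

Pairwise results:
  W vs S: W wins 13–12.
  W vs U: U wins 19–6.
  W vs X: X wins 17–8.
  W vs Y: W wins 13–12.
  S vs U: U wins 25–0.
  S vs X: X wins 13–12.
  S vs Y: S wins 17–8.
  U vs X: X wins 13–12.
  U vs Y: U wins 17–8.
  X vs Y: X wins 13–12.
Copeland scores (wins − losses):
  W: 2 − 2 = 0
  S: 1 − 3 = -2
  U: 3 − 1 = 2
  X: 4 − 0 = 4
  Y: 0 − 4 = -4
X has the best Copeland score.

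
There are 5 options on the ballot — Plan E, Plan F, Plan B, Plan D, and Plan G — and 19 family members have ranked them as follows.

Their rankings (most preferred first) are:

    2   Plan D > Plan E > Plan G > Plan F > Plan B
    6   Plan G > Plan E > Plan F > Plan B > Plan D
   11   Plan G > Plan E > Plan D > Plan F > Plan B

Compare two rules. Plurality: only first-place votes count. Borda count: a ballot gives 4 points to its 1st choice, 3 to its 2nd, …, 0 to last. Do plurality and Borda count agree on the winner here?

Yes

Plurality first-place counts: Plan E 0, Plan F 0, Plan B 0, Plan D 2, Plan G 17 → Plan G.
Borda totals: Plan E 57, Plan F 25, Plan B 6, Plan D 30, Plan G 72 → Plan G.
The two rules agree on Plan G.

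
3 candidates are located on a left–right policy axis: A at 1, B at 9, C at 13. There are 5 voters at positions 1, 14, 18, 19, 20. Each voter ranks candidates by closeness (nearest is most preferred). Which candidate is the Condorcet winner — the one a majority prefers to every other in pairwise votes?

C

With single-peaked preferences on a line, the Condorcet winner is the candidate closest to the median voter.
The median voter (position 18) is closest to C at 13.
Check: C vs B — voters closer to C: 4 of 5.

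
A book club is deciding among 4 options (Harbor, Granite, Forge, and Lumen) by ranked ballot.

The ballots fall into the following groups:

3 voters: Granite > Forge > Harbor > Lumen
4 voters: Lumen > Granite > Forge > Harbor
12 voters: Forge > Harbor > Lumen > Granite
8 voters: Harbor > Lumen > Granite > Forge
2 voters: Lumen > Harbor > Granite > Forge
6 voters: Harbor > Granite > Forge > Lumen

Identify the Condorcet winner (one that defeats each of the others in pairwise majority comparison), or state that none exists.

No Condorcet winner

Head-to-head results (35 voters total):
Harbor vs Granite: Harbor wins 28–7.
Harbor vs Forge: Forge wins 19–16.
Harbor vs Lumen: Harbor wins 29–6.
Granite vs Forge: Granite wins 23–12.
Granite vs Lumen: Lumen wins 26–9.
Forge vs Lumen: Forge wins 21–14.
No candidate beats all others: Harbor beats Granite beats Forge beats Harbor, a majority cycle.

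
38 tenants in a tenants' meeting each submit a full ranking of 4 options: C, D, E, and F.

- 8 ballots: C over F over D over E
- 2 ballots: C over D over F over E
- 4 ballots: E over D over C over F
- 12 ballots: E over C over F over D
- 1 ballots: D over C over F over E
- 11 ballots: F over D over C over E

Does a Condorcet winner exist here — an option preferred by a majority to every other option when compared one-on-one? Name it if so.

C

Head-to-head results (38 voters total):
C vs D: C wins 22–16.
C vs E: C wins 22–16.
C vs F: C wins 27–11.
D vs E: D wins 22–16.
D vs F: F wins 31–7.
E vs F: F wins 22–16.
C beats each rival — D (22–16), E (22–16), F (27–11) — so C is the Condorcet winner.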